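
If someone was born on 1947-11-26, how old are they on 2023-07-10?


Birth: 1947-11-26
Reference: 2023-07-10
Year difference: 2023 - 1947 = 76
Birthday not yet reached in 2023, subtract 1

75 years old


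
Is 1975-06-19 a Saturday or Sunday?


Anchor: Jan 1, 1975. With p = 1975 - 1 = 1974: (p + p//4 - p//100 + p//400) mod 7 = (1974 + 493 - 19 + 4) mod 7 = 2452 mod 7 = 2 -> Wednesday (Mon=0 ... Sun=6)
Day of year: 170; offset = 169
Weekday index = (2 + 169) mod 7 = 3 -> Thursday
Weekend days: Saturday, Sunday

No


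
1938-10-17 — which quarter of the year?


Month: October (month 10)
Q1: Jan-Mar, Q2: Apr-Jun, Q3: Jul-Sep, Q4: Oct-Dec

Q4


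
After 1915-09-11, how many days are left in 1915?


Day of year: 254 of 365
Remaining = 365 - 254

111 days


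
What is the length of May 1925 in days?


May 1925

31 days


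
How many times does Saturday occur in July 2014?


July 2014 has 31 days
Anchor: Jan 1, 2014. With p = 2014 - 1 = 2013: (p + p//4 - p//100 + p//400) mod 7 = (2013 + 503 - 20 + 5) mod 7 = 2501 mod 7 = 2 -> Wednesday (Mon=0 ... Sun=6)
Days before July (Jan-Jun): 181; July 1 index = (2 + 181) mod 7 = 1 -> Tuesday
First Saturday is July 5
Saturdays: 5, 12, 19, 26

4 Saturdays


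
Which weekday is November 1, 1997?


Target: November 1, 1997
Anchor: Jan 1, 1997. With p = 1997 - 1 = 1996: (p + p//4 - p//100 + p//400) mod 7 = (1996 + 499 - 19 + 4) mod 7 = 2480 mod 7 = 2 -> Wednesday (Mon=0 ... Sun=6)
Days before November (Jan-Oct): 304 days
Weekday index = (2 + 304) mod 7 = 5

Saturday


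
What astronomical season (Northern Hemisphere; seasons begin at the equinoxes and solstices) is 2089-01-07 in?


Date: January 7
Astronomical Winter (approx.; exact equinox/solstice day varies by year): December 21 to March 19
January 7 falls within the Winter window

Winter


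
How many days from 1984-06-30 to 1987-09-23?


From 1984-06-30 to 1987-09-23
1984-06-30: days before June = 31 + 29 + 31 + 30 + 31 = 152 (1984 is a leap year); day of year = 152 + 30 = 182
1987-09-23: days before September = 31 + 28 + 31 + 30 + 31 + 30 + 31 + 31 = 243 (1987 is not a leap year); day of year = 243 + 23 = 266
Rest of 1984: 366 - 182 = 184
Full years 1985 (365), 1986 (365): 730
Total = 184 + 730 + 266 = 1180

1180 days


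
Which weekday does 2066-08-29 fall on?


Date: August 29, 2066
Anchor: Jan 1, 2066. With p = 2066 - 1 = 2065: (p + p//4 - p//100 + p//400) mod 7 = (2065 + 516 - 20 + 5) mod 7 = 2566 mod 7 = 4 -> Friday (Mon=0 ... Sun=6)
Days before August (Jan-Jul): 212; offset = 212 + 29 - 1 = 240
Weekday index = (4 + 240) mod 7 = 6

Day of the week: Sunday


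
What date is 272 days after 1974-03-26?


Start: 1974-03-26, add 272 days
March 1974 has 31 days: 31 - 26 = 5 days to March 31 -> 267 left
April 1974 has 30 days -> 237 left
May 1974 has 31 days -> 206 left
June 1974 has 30 days -> 176 left
July 1974 has 31 days -> 145 left
August 1974 has 31 days -> 114 left
September 1974 has 30 days -> 84 left
October 1974 has 31 days -> 53 left
November 1974 has 30 days -> 23 left
December 1974: 23 <= 31 -> lands on December 23

Result: 1974-12-23


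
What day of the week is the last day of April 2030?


April 2030 has 30 days
Anchor: Jan 1, 2030. With p = 2030 - 1 = 2029: (p + p//4 - p//100 + p//400) mod 7 = (2029 + 507 - 20 + 5) mod 7 = 2521 mod 7 = 1 -> Tuesday (Mon=0 ... Sun=6)
Days before April (Jan-Mar): 90; April 1 index = (1 + 90) mod 7 = 0 -> Monday
Last day offset: 30 - 1 = 29 days
Weekday index = (0 + 29) mod 7 = 1

Tuesday, April 30


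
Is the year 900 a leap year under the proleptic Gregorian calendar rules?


Gregorian leap year rule: divisible by 4, but not by 100, unless also by 400.
900 is divisible by 100 but not 400 -> not a leap year

No


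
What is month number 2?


Month 2 of 12

February


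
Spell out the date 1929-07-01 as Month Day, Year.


ISO 1929-07-01 parses as year=1929, month=07, day=01
Month 7 -> July

July 1, 1929


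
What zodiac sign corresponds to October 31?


Date: October 31
Conventional tropical zodiac dates: Scorpio from October 23 onward; Sagittarius starts November 22
October 31 falls within the Scorpio range

Scorpio


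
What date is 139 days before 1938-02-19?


Start: 1938-02-19, subtract 139 days
Back 19 days from February 19 reaches January 31, 1938 -> 120 left
January 1938 has 31 days -> back to December 31, 1937 -> 89 left
December 1937 has 31 days -> back to November 30, 1937 -> 58 left
November 1937 has 30 days -> back to October 31, 1937 -> 28 left
October 1937: 31 - 28 = 3 -> lands on October 3

Result: 1937-10-03


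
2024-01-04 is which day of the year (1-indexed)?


Date: January 4, 2024
No months before January
Plus 4 days in January

Day of year: 4


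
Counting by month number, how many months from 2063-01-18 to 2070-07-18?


From January 2063 to July 2070
7 years * 12 = 84 months, plus 6 months = 90

90 months


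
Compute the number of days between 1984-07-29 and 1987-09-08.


From 1984-07-29 to 1987-09-08
1984-07-29: days before July = 31 + 29 + 31 + 30 + 31 + 30 = 182 (1984 is a leap year); day of year = 182 + 29 = 211
1987-09-08: days before September = 31 + 28 + 31 + 30 + 31 + 30 + 31 + 31 = 243 (1987 is not a leap year); day of year = 243 + 8 = 251
Rest of 1984: 366 - 211 = 155
Full years 1985 (365), 1986 (365): 730
Total = 155 + 730 + 251 = 1136

1136 days


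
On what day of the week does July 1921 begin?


Target: July 1, 1921
Anchor: Jan 1, 1921. With p = 1921 - 1 = 1920: (p + p//4 - p//100 + p//400) mod 7 = (1920 + 480 - 19 + 4) mod 7 = 2385 mod 7 = 5 -> Saturday (Mon=0 ... Sun=6)
Days before July (Jan-Jun): 181 days
Weekday index = (5 + 181) mod 7 = 4

Friday


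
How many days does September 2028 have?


September 2028

30 days


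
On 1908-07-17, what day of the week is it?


Date: July 17, 1908
Anchor: Jan 1, 1908. With p = 1908 - 1 = 1907: (p + p//4 - p//100 + p//400) mod 7 = (1907 + 476 - 19 + 4) mod 7 = 2368 mod 7 = 2 -> Wednesday (Mon=0 ... Sun=6)
Days before July (Jan-Jun): 182; offset = 182 + 17 - 1 = 198
Weekday index = (2 + 198) mod 7 = 4

Day of the week: Friday


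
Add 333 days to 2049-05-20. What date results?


Start: 2049-05-20, add 333 days
May 2049 has 31 days: 31 - 20 = 11 days to May 31 -> 322 left
June 2049 has 30 days -> 292 left
July 2049 has 31 days -> 261 left
August 2049 has 31 days -> 230 left
September 2049 has 30 days -> 200 left
October 2049 has 31 days -> 169 left
November 2049 has 30 days -> 139 left
December 2049 has 31 days -> 108 left
January 2050 has 31 days -> 77 left
February 2050 has 28 days -> 49 left
March 2050 has 31 days -> 18 left
April 2050: 18 <= 30 -> lands on April 18

Result: 2050-04-18


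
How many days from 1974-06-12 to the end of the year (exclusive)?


Day of year: 163 of 365
Remaining = 365 - 163

202 days


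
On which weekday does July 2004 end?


July 2004 has 31 days
Anchor: Jan 1, 2004. With p = 2004 - 1 = 2003: (p + p//4 - p//100 + p//400) mod 7 = (2003 + 500 - 20 + 5) mod 7 = 2488 mod 7 = 3 -> Thursday (Mon=0 ... Sun=6)
Days before July (Jan-Jun): 182; July 1 index = (3 + 182) mod 7 = 3 -> Thursday
Last day offset: 31 - 1 = 30 days
Weekday index = (3 + 30) mod 7 = 5

Saturday, July 31


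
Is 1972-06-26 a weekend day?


Anchor: Jan 1, 1972. With p = 1972 - 1 = 1971: (p + p//4 - p//100 + p//400) mod 7 = (1971 + 492 - 19 + 4) mod 7 = 2448 mod 7 = 5 -> Saturday (Mon=0 ... Sun=6)
Day of year: 178; offset = 177
Weekday index = (5 + 177) mod 7 = 0 -> Monday
Weekend days: Saturday, Sunday

No


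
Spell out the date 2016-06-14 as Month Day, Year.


ISO 2016-06-14 parses as year=2016, month=06, day=14
Month 6 -> June

June 14, 2016


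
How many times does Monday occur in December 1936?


December 1936 has 31 days
Anchor: Jan 1, 1936. With p = 1936 - 1 = 1935: (p + p//4 - p//100 + p//400) mod 7 = (1935 + 483 - 19 + 4) mod 7 = 2403 mod 7 = 2 -> Wednesday (Mon=0 ... Sun=6)
Days before December (Jan-Nov): 335; December 1 index = (2 + 335) mod 7 = 1 -> Tuesday
First Monday is December 7
Mondays: 7, 14, 21, 28

4 Mondays


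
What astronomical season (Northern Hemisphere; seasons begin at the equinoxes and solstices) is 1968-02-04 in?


Date: February 4
Astronomical Winter (approx.; exact equinox/solstice day varies by year): December 21 to March 19
February 4 falls within the Winter window

Winter


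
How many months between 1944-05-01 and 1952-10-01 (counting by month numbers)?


From May 1944 to October 1952
8 years * 12 = 96 months, plus 5 months = 101

101 months


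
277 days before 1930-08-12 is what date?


Start: 1930-08-12, subtract 277 days
Back 12 days from August 12 reaches July 31, 1930 -> 265 left
July 1930 has 31 days -> back to June 30, 1930 -> 234 left
June 1930 has 30 days -> back to May 31, 1930 -> 204 left
May 1930 has 31 days -> back to April 30, 1930 -> 173 left
April 1930 has 30 days -> back to March 31, 1930 -> 143 left
March 1930 has 31 days -> back to February 28, 1930 -> 112 left
February 1930 has 28 days -> back to January 31, 1930 -> 84 left
January 1930 has 31 days -> back to December 31, 1929 -> 53 left
December 1929 has 31 days -> back to November 30, 1929 -> 22 left
November 1929: 30 - 22 = 8 -> lands on November 8

Result: 1929-11-08


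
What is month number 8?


Month 8 of 12

August


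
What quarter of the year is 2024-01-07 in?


Month: January (month 1)
Q1: Jan-Mar, Q2: Apr-Jun, Q3: Jul-Sep, Q4: Oct-Dec

Q1


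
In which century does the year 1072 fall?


Century = (year - 1) // 100 + 1
= (1072 - 1) // 100 + 1
= 1071 // 100 + 1
= 10 + 1

11th century


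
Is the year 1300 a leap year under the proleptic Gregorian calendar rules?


Gregorian leap year rule: divisible by 4, but not by 100, unless also by 400.
1300 is divisible by 100 but not 400 -> not a leap year

No


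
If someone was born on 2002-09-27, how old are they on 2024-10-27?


Birth: 2002-09-27
Reference: 2024-10-27
Year difference: 2024 - 2002 = 22

22 years old


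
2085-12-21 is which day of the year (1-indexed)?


Date: December 21, 2085
Days in months 1 through 11: 334
Plus 21 days in December

Day of year: 355


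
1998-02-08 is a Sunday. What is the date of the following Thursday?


Current: Sunday
Target: Thursday
Days ahead: 4

Next Thursday: 1998-02-12


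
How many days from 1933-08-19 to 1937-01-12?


From 1933-08-19 to 1937-01-12
1933-08-19: days before August = 31 + 28 + 31 + 30 + 31 + 30 + 31 = 212 (1933 is not a leap year); day of year = 212 + 19 = 231
1937-01-12: day of year = 12
Rest of 1933: 365 - 231 = 134
Full years 1934 (365), 1935 (365), 1936 (366): 1096
Total = 134 + 1096 + 12 = 1242

1242 days


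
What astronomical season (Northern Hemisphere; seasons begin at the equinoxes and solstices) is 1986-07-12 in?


Date: July 12
Astronomical Summer (approx.; exact equinox/solstice day varies by year): June 21 to September 21
July 12 falls within the Summer window

Summer


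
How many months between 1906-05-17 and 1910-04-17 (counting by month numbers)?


From May 1906 to April 1910
4 years * 12 = 48 months, minus 1 month = 47

47 months


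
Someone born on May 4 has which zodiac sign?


Date: May 4
Conventional tropical zodiac dates: Taurus from April 20 onward; Gemini starts May 21
May 4 falls within the Taurus range

Taurus


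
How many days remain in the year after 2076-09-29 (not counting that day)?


Day of year: 273 of 366
Remaining = 366 - 273

93 days


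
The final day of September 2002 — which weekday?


September 2002 has 30 days
Anchor: Jan 1, 2002. With p = 2002 - 1 = 2001: (p + p//4 - p//100 + p//400) mod 7 = (2001 + 500 - 20 + 5) mod 7 = 2486 mod 7 = 1 -> Tuesday (Mon=0 ... Sun=6)
Days before September (Jan-Aug): 243; September 1 index = (1 + 243) mod 7 = 6 -> Sunday
Last day offset: 30 - 1 = 29 days
Weekday index = (6 + 29) mod 7 = 0

Monday, September 30


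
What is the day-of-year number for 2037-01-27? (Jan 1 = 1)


Date: January 27, 2037
No months before January
Plus 27 days in January

Day of year: 27


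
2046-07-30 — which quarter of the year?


Month: July (month 7)
Q1: Jan-Mar, Q2: Apr-Jun, Q3: Jul-Sep, Q4: Oct-Dec

Q3


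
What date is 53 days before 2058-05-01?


Start: 2058-05-01, subtract 53 days
Back 1 day from May 1 reaches April 30, 2058 -> 52 left
April 2058 has 30 days -> back to March 31, 2058 -> 22 left
March 2058: 31 - 22 = 9 -> lands on March 9

Result: 2058-03-09


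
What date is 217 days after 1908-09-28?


Start: 1908-09-28, add 217 days
September 1908 has 30 days: 30 - 28 = 2 days to September 30 -> 215 left
October 1908 has 31 days -> 184 left
November 1908 has 30 days -> 154 left
December 1908 has 31 days -> 123 left
January 1909 has 31 days -> 92 left
February 1909 has 28 days -> 64 left
March 1909 has 31 days -> 33 left
April 1909 has 30 days -> 3 left
May 1909: 3 <= 31 -> lands on May 3

Result: 1909-05-03


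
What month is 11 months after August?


August is month 8
8 + 11 = 19; wrap: 19 - 12 = 7

July


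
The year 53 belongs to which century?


Century = (year - 1) // 100 + 1
= (53 - 1) // 100 + 1
= 52 // 100 + 1
= 0 + 1

1st century


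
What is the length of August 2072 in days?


August 2072

31 days


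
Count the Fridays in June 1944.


June 1944 has 30 days
Anchor: Jan 1, 1944. With p = 1944 - 1 = 1943: (p + p//4 - p//100 + p//400) mod 7 = (1943 + 485 - 19 + 4) mod 7 = 2413 mod 7 = 5 -> Saturday (Mon=0 ... Sun=6)
Days before June (Jan-May): 152; June 1 index = (5 + 152) mod 7 = 3 -> Thursday
First Friday is June 2
Fridays: 2, 9, 16, 23, 30

5 Fridays


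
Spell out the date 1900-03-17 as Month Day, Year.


ISO 1900-03-17 parses as year=1900, month=03, day=17
Month 3 -> March

March 17, 1900


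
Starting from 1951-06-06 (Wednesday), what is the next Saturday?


Current: Wednesday
Target: Saturday
Days ahead: 3

Next Saturday: 1951-06-09


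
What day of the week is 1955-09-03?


Date: September 3, 1955
Anchor: Jan 1, 1955. With p = 1955 - 1 = 1954: (p + p//4 - p//100 + p//400) mod 7 = (1954 + 488 - 19 + 4) mod 7 = 2427 mod 7 = 5 -> Saturday (Mon=0 ... Sun=6)
Days before September (Jan-Aug): 243; offset = 243 + 3 - 1 = 245
Weekday index = (5 + 245) mod 7 = 5

Day of the week: Saturday


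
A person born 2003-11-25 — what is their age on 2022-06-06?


Birth: 2003-11-25
Reference: 2022-06-06
Year difference: 2022 - 2003 = 19
Birthday not yet reached in 2022, subtract 1

18 years old


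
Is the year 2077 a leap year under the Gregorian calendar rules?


Gregorian leap year rule: divisible by 4, but not by 100, unless also by 400.
2077 is not divisible by 4 -> not a leap year

No


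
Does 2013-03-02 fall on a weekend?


Anchor: Jan 1, 2013. With p = 2013 - 1 = 2012: (p + p//4 - p//100 + p//400) mod 7 = (2012 + 503 - 20 + 5) mod 7 = 2500 mod 7 = 1 -> Tuesday (Mon=0 ... Sun=6)
Day of year: 61; offset = 60
Weekday index = (1 + 60) mod 7 = 5 -> Saturday
Weekend days: Saturday, Sunday

Yes


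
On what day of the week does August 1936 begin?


Target: August 1, 1936
Anchor: Jan 1, 1936. With p = 1936 - 1 = 1935: (p + p//4 - p//100 + p//400) mod 7 = (1935 + 483 - 19 + 4) mod 7 = 2403 mod 7 = 2 -> Wednesday (Mon=0 ... Sun=6)
Days before August (Jan-Jul): 213 days
Weekday index = (2 + 213) mod 7 = 5

Saturday


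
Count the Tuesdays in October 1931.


October 1931 has 31 days
Anchor: Jan 1, 1931. With p = 1931 - 1 = 1930: (p + p//4 - p//100 + p//400) mod 7 = (1930 + 482 - 19 + 4) mod 7 = 2397 mod 7 = 3 -> Thursday (Mon=0 ... Sun=6)
Days before October (Jan-Sep): 273; October 1 index = (3 + 273) mod 7 = 3 -> Thursday
First Tuesday is October 6
Tuesdays: 6, 13, 20, 27

4 Tuesdays


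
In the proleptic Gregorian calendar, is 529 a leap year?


Gregorian leap year rule: divisible by 4, but not by 100, unless also by 400.
529 is not divisible by 4 -> not a leap year

No


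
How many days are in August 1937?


August 1937

31 days


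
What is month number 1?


Month 1 of 12

January


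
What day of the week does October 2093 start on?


Target: October 1, 2093
Anchor: Jan 1, 2093. With p = 2093 - 1 = 2092: (p + p//4 - p//100 + p//400) mod 7 = (2092 + 523 - 20 + 5) mod 7 = 2600 mod 7 = 3 -> Thursday (Mon=0 ... Sun=6)
Days before October (Jan-Sep): 273 days
Weekday index = (3 + 273) mod 7 = 3

Thursday


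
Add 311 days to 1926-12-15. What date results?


Start: 1926-12-15, add 311 days
December 1926 has 31 days: 31 - 15 = 16 days to December 31 -> 295 left
January 1927 has 31 days -> 264 left
February 1927 has 28 days -> 236 left
March 1927 has 31 days -> 205 left
April 1927 has 30 days -> 175 left
May 1927 has 31 days -> 144 left
June 1927 has 30 days -> 114 left
July 1927 has 31 days -> 83 left
August 1927 has 31 days -> 52 left
September 1927 has 30 days -> 22 left
October 1927: 22 <= 31 -> lands on October 22

Result: 1927-10-22


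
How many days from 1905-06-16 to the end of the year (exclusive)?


Day of year: 167 of 365
Remaining = 365 - 167

198 days


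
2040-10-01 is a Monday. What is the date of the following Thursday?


Current: Monday
Target: Thursday
Days ahead: 3

Next Thursday: 2040-10-04


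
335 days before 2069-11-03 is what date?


Start: 2069-11-03, subtract 335 days
Back 3 days from November 3 reaches October 31, 2069 -> 332 left
October 2069 has 31 days -> back to September 30, 2069 -> 301 left
September 2069 has 30 days -> back to August 31, 2069 -> 271 left
August 2069 has 31 days -> back to July 31, 2069 -> 240 left
July 2069 has 31 days -> back to June 30, 2069 -> 209 left
June 2069 has 30 days -> back to May 31, 2069 -> 179 left
May 2069 has 31 days -> back to April 30, 2069 -> 148 left
April 2069 has 30 days -> back to March 31, 2069 -> 118 left
March 2069 has 31 days -> back to February 28, 2069 -> 87 left
February 2069 has 28 days -> back to January 31, 2069 -> 59 left
January 2069 has 31 days -> back to December 31, 2068 -> 28 left
December 2068: 31 - 28 = 3 -> lands on December 3

Result: 2068-12-03


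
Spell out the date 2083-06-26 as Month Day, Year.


ISO 2083-06-26 parses as year=2083, month=06, day=26
Month 6 -> June

June 26, 2083


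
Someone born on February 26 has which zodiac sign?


Date: February 26
Conventional tropical zodiac dates: Pisces from February 19 onward; Aries starts March 21
February 26 falls within the Pisces range

Pisces


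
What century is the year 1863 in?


Century = (year - 1) // 100 + 1
= (1863 - 1) // 100 + 1
= 1862 // 100 + 1
= 18 + 1

19th century


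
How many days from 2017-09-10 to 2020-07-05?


From 2017-09-10 to 2020-07-05
2017-09-10: days before September = 31 + 28 + 31 + 30 + 31 + 30 + 31 + 31 = 243 (2017 is not a leap year); day of year = 243 + 10 = 253
2020-07-05: days before July = 31 + 29 + 31 + 30 + 31 + 30 = 182 (2020 is a leap year); day of year = 182 + 5 = 187
Rest of 2017: 365 - 253 = 112
Full years 2018 (365), 2019 (365): 730
Total = 112 + 730 + 187 = 1029

1029 days


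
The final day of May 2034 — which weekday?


May 2034 has 31 days
Anchor: Jan 1, 2034. With p = 2034 - 1 = 2033: (p + p//4 - p//100 + p//400) mod 7 = (2033 + 508 - 20 + 5) mod 7 = 2526 mod 7 = 6 -> Sunday (Mon=0 ... Sun=6)
Days before May (Jan-Apr): 120; May 1 index = (6 + 120) mod 7 = 0 -> Monday
Last day offset: 31 - 1 = 30 days
Weekday index = (0 + 30) mod 7 = 2

Wednesday, May 31


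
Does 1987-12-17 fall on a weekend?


Anchor: Jan 1, 1987. With p = 1987 - 1 = 1986: (p + p//4 - p//100 + p//400) mod 7 = (1986 + 496 - 19 + 4) mod 7 = 2467 mod 7 = 3 -> Thursday (Mon=0 ... Sun=6)
Day of year: 351; offset = 350
Weekday index = (3 + 350) mod 7 = 3 -> Thursday
Weekend days: Saturday, Sunday

No


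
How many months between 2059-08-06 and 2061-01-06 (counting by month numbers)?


From August 2059 to January 2061
2 years * 12 = 24 months, minus 7 months = 17

17 months


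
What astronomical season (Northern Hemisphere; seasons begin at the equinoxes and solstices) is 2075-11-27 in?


Date: November 27
Astronomical Autumn (approx.; exact equinox/solstice day varies by year): September 22 to December 20
November 27 falls within the Autumn window

Autumn


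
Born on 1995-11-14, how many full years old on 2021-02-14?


Birth: 1995-11-14
Reference: 2021-02-14
Year difference: 2021 - 1995 = 26
Birthday not yet reached in 2021, subtract 1

25 years old


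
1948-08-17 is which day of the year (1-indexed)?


Date: August 17, 1948
Days in months 1 through 7: 213
Plus 17 days in August

Day of year: 230


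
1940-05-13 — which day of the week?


Date: May 13, 1940
Anchor: Jan 1, 1940. With p = 1940 - 1 = 1939: (p + p//4 - p//100 + p//400) mod 7 = (1939 + 484 - 19 + 4) mod 7 = 2408 mod 7 = 0 -> Monday (Mon=0 ... Sun=6)
Days before May (Jan-Apr): 121; offset = 121 + 13 - 1 = 133
Weekday index = (0 + 133) mod 7 = 0

Day of the week: Monday


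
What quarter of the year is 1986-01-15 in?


Month: January (month 1)
Q1: Jan-Mar, Q2: Apr-Jun, Q3: Jul-Sep, Q4: Oct-Dec

Q1


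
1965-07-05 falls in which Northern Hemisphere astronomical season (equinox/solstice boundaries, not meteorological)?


Date: July 5
Astronomical Summer (approx.; exact equinox/solstice day varies by year): June 21 to September 21
July 5 falls within the Summer window

Summer


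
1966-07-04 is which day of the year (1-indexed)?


Date: July 4, 1966
Days in months 1 through 6: 181
Plus 4 days in July

Day of year: 185


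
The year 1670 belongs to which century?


Century = (year - 1) // 100 + 1
= (1670 - 1) // 100 + 1
= 1669 // 100 + 1
= 16 + 1

17th century


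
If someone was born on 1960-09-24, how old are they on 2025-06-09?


Birth: 1960-09-24
Reference: 2025-06-09
Year difference: 2025 - 1960 = 65
Birthday not yet reached in 2025, subtract 1

64 years old


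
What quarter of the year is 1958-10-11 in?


Month: October (month 10)
Q1: Jan-Mar, Q2: Apr-Jun, Q3: Jul-Sep, Q4: Oct-Dec

Q4


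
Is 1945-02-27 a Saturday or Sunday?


Anchor: Jan 1, 1945. With p = 1945 - 1 = 1944: (p + p//4 - p//100 + p//400) mod 7 = (1944 + 486 - 19 + 4) mod 7 = 2415 mod 7 = 0 -> Monday (Mon=0 ... Sun=6)
Day of year: 58; offset = 57
Weekday index = (0 + 57) mod 7 = 1 -> Tuesday
Weekend days: Saturday, Sunday

No


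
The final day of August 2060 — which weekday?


August 2060 has 31 days
Anchor: Jan 1, 2060. With p = 2060 - 1 = 2059: (p + p//4 - p//100 + p//400) mod 7 = (2059 + 514 - 20 + 5) mod 7 = 2558 mod 7 = 3 -> Thursday (Mon=0 ... Sun=6)
Days before August (Jan-Jul): 213; August 1 index = (3 + 213) mod 7 = 6 -> Sunday
Last day offset: 31 - 1 = 30 days
Weekday index = (6 + 30) mod 7 = 1

Tuesday, August 31


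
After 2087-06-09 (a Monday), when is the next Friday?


Current: Monday
Target: Friday
Days ahead: 4

Next Friday: 2087-06-13


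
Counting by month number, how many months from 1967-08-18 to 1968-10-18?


From August 1967 to October 1968
1 year * 12 = 12 months, plus 2 months = 14

14 months


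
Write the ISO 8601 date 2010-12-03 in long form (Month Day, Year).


ISO 2010-12-03 parses as year=2010, month=12, day=03
Month 12 -> December

December 3, 2010


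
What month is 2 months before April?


April is month 4
4 - 2 = 2

February


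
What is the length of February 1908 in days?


February 1908 (leap year: yes)

29 days


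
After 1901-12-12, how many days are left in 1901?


Day of year: 346 of 365
Remaining = 365 - 346

19 days


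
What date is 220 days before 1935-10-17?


Start: 1935-10-17, subtract 220 days
Back 17 days from October 17 reaches September 30, 1935 -> 203 left
September 1935 has 30 days -> back to August 31, 1935 -> 173 left
August 1935 has 31 days -> back to July 31, 1935 -> 142 left
July 1935 has 31 days -> back to June 30, 1935 -> 111 left
June 1935 has 30 days -> back to May 31, 1935 -> 81 left
May 1935 has 31 days -> back to April 30, 1935 -> 50 left
April 1935 has 30 days -> back to March 31, 1935 -> 20 left
March 1935: 31 - 20 = 11 -> lands on March 11

Result: 1935-03-11


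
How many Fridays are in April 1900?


April 1900 has 30 days
Anchor: Jan 1, 1900. With p = 1900 - 1 = 1899: (p + p//4 - p//100 + p//400) mod 7 = (1899 + 474 - 18 + 4) mod 7 = 2359 mod 7 = 0 -> Monday (Mon=0 ... Sun=6)
Days before April (Jan-Mar): 90; April 1 index = (0 + 90) mod 7 = 6 -> Sunday
First Friday is April 6
Fridays: 6, 13, 20, 27

4 Fridays


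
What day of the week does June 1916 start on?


Target: June 1, 1916
Anchor: Jan 1, 1916. With p = 1916 - 1 = 1915: (p + p//4 - p//100 + p//400) mod 7 = (1915 + 478 - 19 + 4) mod 7 = 2378 mod 7 = 5 -> Saturday (Mon=0 ... Sun=6)
Days before June (Jan-May): 152 days
Weekday index = (5 + 152) mod 7 = 3

Thursday


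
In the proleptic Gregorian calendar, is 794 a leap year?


Gregorian leap year rule: divisible by 4, but not by 100, unless also by 400.
794 is not divisible by 4 -> not a leap year

No


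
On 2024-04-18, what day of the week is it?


Date: April 18, 2024
Anchor: Jan 1, 2024. With p = 2024 - 1 = 2023: (p + p//4 - p//100 + p//400) mod 7 = (2023 + 505 - 20 + 5) mod 7 = 2513 mod 7 = 0 -> Monday (Mon=0 ... Sun=6)
Days before April (Jan-Mar): 91; offset = 91 + 18 - 1 = 108
Weekday index = (0 + 108) mod 7 = 3

Day of the week: Thursday


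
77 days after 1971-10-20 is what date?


Start: 1971-10-20, add 77 days
October 1971 has 31 days: 31 - 20 = 11 days to October 31 -> 66 left
November 1971 has 30 days -> 36 left
December 1971 has 31 days -> 5 left
January 1972: 5 <= 31 -> lands on January 5

Result: 1972-01-05


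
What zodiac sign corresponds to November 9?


Date: November 9
Conventional tropical zodiac dates: Scorpio from October 23 onward; Sagittarius starts November 22
November 9 falls within the Scorpio range

Scorpio


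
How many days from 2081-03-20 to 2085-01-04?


From 2081-03-20 to 2085-01-04
2081-03-20: days before March = 31 + 28 = 59 (2081 is not a leap year); day of year = 59 + 20 = 79
2085-01-04: day of year = 4
Rest of 2081: 365 - 79 = 286
Full years 2082 (365), 2083 (365), 2084 (366): 1096
Total = 286 + 1096 + 4 = 1386

1386 days


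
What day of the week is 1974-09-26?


Date: September 26, 1974
Anchor: Jan 1, 1974. With p = 1974 - 1 = 1973: (p + p//4 - p//100 + p//400) mod 7 = (1973 + 493 - 19 + 4) mod 7 = 2451 mod 7 = 1 -> Tuesday (Mon=0 ... Sun=6)
Days before September (Jan-Aug): 243; offset = 243 + 26 - 1 = 268
Weekday index = (1 + 268) mod 7 = 3

Day of the week: Thursday


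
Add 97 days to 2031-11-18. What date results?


Start: 2031-11-18, add 97 days
November 2031 has 30 days: 30 - 18 = 12 days to November 30 -> 85 left
December 2031 has 31 days -> 54 left
January 2032 has 31 days -> 23 left
February 2032: 23 <= 29 -> lands on February 23

Result: 2032-02-23


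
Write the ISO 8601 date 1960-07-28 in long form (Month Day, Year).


ISO 1960-07-28 parses as year=1960, month=07, day=28
Month 7 -> July

July 28, 1960


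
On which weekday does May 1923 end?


May 1923 has 31 days
Anchor: Jan 1, 1923. With p = 1923 - 1 = 1922: (p + p//4 - p//100 + p//400) mod 7 = (1922 + 480 - 19 + 4) mod 7 = 2387 mod 7 = 0 -> Monday (Mon=0 ... Sun=6)
Days before May (Jan-Apr): 120; May 1 index = (0 + 120) mod 7 = 1 -> Tuesday
Last day offset: 31 - 1 = 30 days
Weekday index = (1 + 30) mod 7 = 3

Thursday, May 31


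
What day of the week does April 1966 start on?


Target: April 1, 1966
Anchor: Jan 1, 1966. With p = 1966 - 1 = 1965: (p + p//4 - p//100 + p//400) mod 7 = (1965 + 491 - 19 + 4) mod 7 = 2441 mod 7 = 5 -> Saturday (Mon=0 ... Sun=6)
Days before April (Jan-Mar): 90 days
Weekday index = (5 + 90) mod 7 = 4

Friday


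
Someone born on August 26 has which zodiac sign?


Date: August 26
Conventional tropical zodiac dates: Virgo from August 23 onward; Libra starts September 23
August 26 falls within the Virgo range

Virgo


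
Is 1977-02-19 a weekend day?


Anchor: Jan 1, 1977. With p = 1977 - 1 = 1976: (p + p//4 - p//100 + p//400) mod 7 = (1976 + 494 - 19 + 4) mod 7 = 2455 mod 7 = 5 -> Saturday (Mon=0 ... Sun=6)
Day of year: 50; offset = 49
Weekday index = (5 + 49) mod 7 = 5 -> Saturday
Weekend days: Saturday, Sunday

Yes


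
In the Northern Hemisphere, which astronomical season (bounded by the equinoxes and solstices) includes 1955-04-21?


Date: April 21
Astronomical Spring (approx.; exact equinox/solstice day varies by year): March 20 to June 20
April 21 falls within the Spring window

Spring


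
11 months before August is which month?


August is month 8
8 - 11 = -3; wrap: -3 + 12 = 9

September


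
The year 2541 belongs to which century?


Century = (year - 1) // 100 + 1
= (2541 - 1) // 100 + 1
= 2540 // 100 + 1
= 25 + 1

26th century


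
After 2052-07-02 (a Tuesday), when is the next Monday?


Current: Tuesday
Target: Monday
Days ahead: 6

Next Monday: 2052-07-08


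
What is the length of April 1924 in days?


April 1924

30 days


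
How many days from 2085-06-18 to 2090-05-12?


From 2085-06-18 to 2090-05-12
2085-06-18: days before June = 31 + 28 + 31 + 30 + 31 = 151 (2085 is not a leap year); day of year = 151 + 18 = 169
2090-05-12: days before May = 31 + 28 + 31 + 30 = 120 (2090 is not a leap year); day of year = 120 + 12 = 132
Rest of 2085: 365 - 169 = 196
Full years 2086 (365), 2087 (365), 2088 (366), 2089 (365): 1461
Total = 196 + 1461 + 132 = 1789

1789 days


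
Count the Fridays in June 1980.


June 1980 has 30 days
Anchor: Jan 1, 1980. With p = 1980 - 1 = 1979: (p + p//4 - p//100 + p//400) mod 7 = (1979 + 494 - 19 + 4) mod 7 = 2458 mod 7 = 1 -> Tuesday (Mon=0 ... Sun=6)
Days before June (Jan-May): 152; June 1 index = (1 + 152) mod 7 = 6 -> Sunday
First Friday is June 6
Fridays: 6, 13, 20, 27

4 Fridays


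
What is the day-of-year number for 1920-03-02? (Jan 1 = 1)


Date: March 2, 1920
Days in months 1 through 2: 60
Plus 2 days in March

Day of year: 62


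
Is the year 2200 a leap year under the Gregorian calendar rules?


Gregorian leap year rule: divisible by 4, but not by 100, unless also by 400.
2200 is divisible by 100 but not 400 -> not a leap year

No


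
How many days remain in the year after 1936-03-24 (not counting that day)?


Day of year: 84 of 366
Remaining = 366 - 84

282 days


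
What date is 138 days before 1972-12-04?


Start: 1972-12-04, subtract 138 days
Back 4 days from December 4 reaches November 30, 1972 -> 134 left
November 1972 has 30 days -> back to October 31, 1972 -> 104 left
October 1972 has 31 days -> back to September 30, 1972 -> 73 left
September 1972 has 30 days -> back to August 31, 1972 -> 43 left
August 1972 has 31 days -> back to July 31, 1972 -> 12 left
July 1972: 31 - 12 = 19 -> lands on July 19

Result: 1972-07-19


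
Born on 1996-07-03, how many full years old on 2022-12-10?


Birth: 1996-07-03
Reference: 2022-12-10
Year difference: 2022 - 1996 = 26

26 years old


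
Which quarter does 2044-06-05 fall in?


Month: June (month 6)
Q1: Jan-Mar, Q2: Apr-Jun, Q3: Jul-Sep, Q4: Oct-Dec

Q2


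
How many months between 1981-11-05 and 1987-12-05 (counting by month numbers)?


From November 1981 to December 1987
6 years * 12 = 72 months, plus 1 month = 73

73 months


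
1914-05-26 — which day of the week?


Date: May 26, 1914
Anchor: Jan 1, 1914. With p = 1914 - 1 = 1913: (p + p//4 - p//100 + p//400) mod 7 = (1913 + 478 - 19 + 4) mod 7 = 2376 mod 7 = 3 -> Thursday (Mon=0 ... Sun=6)
Days before May (Jan-Apr): 120; offset = 120 + 26 - 1 = 145
Weekday index = (3 + 145) mod 7 = 1

Day of the week: Tuesday


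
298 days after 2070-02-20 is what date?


Start: 2070-02-20, add 298 days
February 2070 has 28 days: 28 - 20 = 8 days to February 28 -> 290 left
March 2070 has 31 days -> 259 left
April 2070 has 30 days -> 229 left
May 2070 has 31 days -> 198 left
June 2070 has 30 days -> 168 left
July 2070 has 31 days -> 137 left
August 2070 has 31 days -> 106 left
September 2070 has 30 days -> 76 left
October 2070 has 31 days -> 45 left
November 2070 has 30 days -> 15 left
December 2070: 15 <= 31 -> lands on December 15

Result: 2070-12-15


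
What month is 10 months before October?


October is month 10
10 - 10 = 0; wrap: 0 + 12 = 12

December


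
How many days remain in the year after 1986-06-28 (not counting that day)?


Day of year: 179 of 365
Remaining = 365 - 179

186 days


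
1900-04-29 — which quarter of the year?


Month: April (month 4)
Q1: Jan-Mar, Q2: Apr-Jun, Q3: Jul-Sep, Q4: Oct-Dec

Q2


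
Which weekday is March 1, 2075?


Target: March 1, 2075
Anchor: Jan 1, 2075. With p = 2075 - 1 = 2074: (p + p//4 - p//100 + p//400) mod 7 = (2074 + 518 - 20 + 5) mod 7 = 2577 mod 7 = 1 -> Tuesday (Mon=0 ... Sun=6)
Days before March (Jan-Feb): 59 days
Weekday index = (1 + 59) mod 7 = 4

Friday


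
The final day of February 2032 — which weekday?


February 2032 has 29 days
Anchor: Jan 1, 2032. With p = 2032 - 1 = 2031: (p + p//4 - p//100 + p//400) mod 7 = (2031 + 507 - 20 + 5) mod 7 = 2523 mod 7 = 3 -> Thursday (Mon=0 ... Sun=6)
Days before February (Jan): 31; February 1 index = (3 + 31) mod 7 = 6 -> Sunday
Last day offset: 29 - 1 = 28 days
Weekday index = (6 + 28) mod 7 = 6

Sunday, February 29


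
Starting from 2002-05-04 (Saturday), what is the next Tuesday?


Current: Saturday
Target: Tuesday
Days ahead: 3

Next Tuesday: 2002-05-07


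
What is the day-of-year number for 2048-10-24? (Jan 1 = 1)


Date: October 24, 2048
Days in months 1 through 9: 274
Plus 24 days in October

Day of year: 298


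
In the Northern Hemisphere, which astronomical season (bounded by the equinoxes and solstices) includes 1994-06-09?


Date: June 9
Astronomical Spring (approx.; exact equinox/solstice day varies by year): March 20 to June 20
June 9 falls within the Spring window

Spring


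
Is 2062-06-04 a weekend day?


Anchor: Jan 1, 2062. With p = 2062 - 1 = 2061: (p + p//4 - p//100 + p//400) mod 7 = (2061 + 515 - 20 + 5) mod 7 = 2561 mod 7 = 6 -> Sunday (Mon=0 ... Sun=6)
Day of year: 155; offset = 154
Weekday index = (6 + 154) mod 7 = 6 -> Sunday
Weekend days: Saturday, Sunday

Yes


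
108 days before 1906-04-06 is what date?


Start: 1906-04-06, subtract 108 days
Back 6 days from April 6 reaches March 31, 1906 -> 102 left
March 1906 has 31 days -> back to February 28, 1906 -> 71 left
February 1906 has 28 days -> back to January 31, 1906 -> 43 left
January 1906 has 31 days -> back to December 31, 1905 -> 12 left
December 1905: 31 - 12 = 19 -> lands on December 19

Result: 1905-12-19


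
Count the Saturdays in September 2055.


September 2055 has 30 days
Anchor: Jan 1, 2055. With p = 2055 - 1 = 2054: (p + p//4 - p//100 + p//400) mod 7 = (2054 + 513 - 20 + 5) mod 7 = 2552 mod 7 = 4 -> Friday (Mon=0 ... Sun=6)
Days before September (Jan-Aug): 243; September 1 index = (4 + 243) mod 7 = 2 -> Wednesday
First Saturday is September 4
Saturdays: 4, 11, 18, 25

4 Saturdays


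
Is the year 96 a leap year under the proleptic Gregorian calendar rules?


Gregorian leap year rule: divisible by 4, but not by 100, unless also by 400.
96 is divisible by 4 but not 100 -> leap year

Yes


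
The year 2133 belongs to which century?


Century = (year - 1) // 100 + 1
= (2133 - 1) // 100 + 1
= 2132 // 100 + 1
= 21 + 1

22nd century


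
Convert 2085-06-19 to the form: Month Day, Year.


ISO 2085-06-19 parses as year=2085, month=06, day=19
Month 6 -> June

June 19, 2085


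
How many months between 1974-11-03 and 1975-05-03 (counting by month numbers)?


From November 1974 to May 1975
1 year * 12 = 12 months, minus 6 months = 6

6 months


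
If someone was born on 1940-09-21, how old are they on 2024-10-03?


Birth: 1940-09-21
Reference: 2024-10-03
Year difference: 2024 - 1940 = 84

84 years old


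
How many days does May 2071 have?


May 2071

31 days


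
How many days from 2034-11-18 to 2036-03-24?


From 2034-11-18 to 2036-03-24
2034-11-18: days before November = 31 + 28 + 31 + 30 + 31 + 30 + 31 + 31 + 30 + 31 = 304 (2034 is not a leap year); day of year = 304 + 18 = 322
2036-03-24: days before March = 31 + 29 = 60 (2036 is a leap year); day of year = 60 + 24 = 84
Rest of 2034: 365 - 322 = 43
Full years 2035 (365): 365
Total = 43 + 365 + 84 = 492

492 days


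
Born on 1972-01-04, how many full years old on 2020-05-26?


Birth: 1972-01-04
Reference: 2020-05-26
Year difference: 2020 - 1972 = 48

48 years old


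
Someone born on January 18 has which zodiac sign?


Date: January 18
Conventional tropical zodiac dates: Capricorn from December 22 onward; Aquarius starts January 20
January 18 falls within the Capricorn range

Capricorn


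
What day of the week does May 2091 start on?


Target: May 1, 2091
Anchor: Jan 1, 2091. With p = 2091 - 1 = 2090: (p + p//4 - p//100 + p//400) mod 7 = (2090 + 522 - 20 + 5) mod 7 = 2597 mod 7 = 0 -> Monday (Mon=0 ... Sun=6)
Days before May (Jan-Apr): 120 days
Weekday index = (0 + 120) mod 7 = 1

Tuesday


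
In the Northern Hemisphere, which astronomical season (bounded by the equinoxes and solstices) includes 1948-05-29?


Date: May 29
Astronomical Spring (approx.; exact equinox/solstice day varies by year): March 20 to June 20
May 29 falls within the Spring window

Spring


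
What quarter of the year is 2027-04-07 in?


Month: April (month 4)
Q1: Jan-Mar, Q2: Apr-Jun, Q3: Jul-Sep, Q4: Oct-Dec

Q2


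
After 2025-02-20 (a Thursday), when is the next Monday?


Current: Thursday
Target: Monday
Days ahead: 4

Next Monday: 2025-02-24


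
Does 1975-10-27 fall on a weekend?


Anchor: Jan 1, 1975. With p = 1975 - 1 = 1974: (p + p//4 - p//100 + p//400) mod 7 = (1974 + 493 - 19 + 4) mod 7 = 2452 mod 7 = 2 -> Wednesday (Mon=0 ... Sun=6)
Day of year: 300; offset = 299
Weekday index = (2 + 299) mod 7 = 0 -> Monday
Weekend days: Saturday, Sunday

No


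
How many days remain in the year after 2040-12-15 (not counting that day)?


Day of year: 350 of 366
Remaining = 366 - 350

16 days


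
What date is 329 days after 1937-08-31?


Start: 1937-08-31, add 329 days
August 31 is the last day of August 1937 -> 329 left
September 1937 has 30 days -> 299 left
October 1937 has 31 days -> 268 left
November 1937 has 30 days -> 238 left
December 1937 has 31 days -> 207 left
January 1938 has 31 days -> 176 left
February 1938 has 28 days -> 148 left
March 1938 has 31 days -> 117 left
April 1938 has 30 days -> 87 left
May 1938 has 31 days -> 56 left
June 1938 has 30 days -> 26 left
July 1938: 26 <= 31 -> lands on July 26

Result: 1938-07-26


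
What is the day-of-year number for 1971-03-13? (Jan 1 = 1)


Date: March 13, 1971
Days in months 1 through 2: 59
Plus 13 days in March

Day of year: 72


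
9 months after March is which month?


March is month 3
3 + 9 = 12

December


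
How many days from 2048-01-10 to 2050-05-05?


From 2048-01-10 to 2050-05-05
2048-01-10: day of year = 10
2050-05-05: days before May = 31 + 28 + 31 + 30 = 120 (2050 is not a leap year); day of year = 120 + 5 = 125
Rest of 2048: 366 - 10 = 356
Full years 2049 (365): 365
Total = 356 + 365 + 125 = 846

846 days


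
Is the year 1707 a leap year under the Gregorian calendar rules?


Gregorian leap year rule: divisible by 4, but not by 100, unless also by 400.
1707 is not divisible by 4 -> not a leap year

No


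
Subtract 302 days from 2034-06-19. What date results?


Start: 2034-06-19, subtract 302 days
Back 19 days from June 19 reaches May 31, 2034 -> 283 left
May 2034 has 31 days -> back to April 30, 2034 -> 252 left
April 2034 has 30 days -> back to March 31, 2034 -> 222 left
March 2034 has 31 days -> back to February 28, 2034 -> 191 left
February 2034 has 28 days -> back to January 31, 2034 -> 163 left
January 2034 has 31 days -> back to December 31, 2033 -> 132 left
December 2033 has 31 days -> back to November 30, 2033 -> 101 left
November 2033 has 30 days -> back to October 31, 2033 -> 71 left
October 2033 has 31 days -> back to September 30, 2033 -> 40 left
September 2033 has 30 days -> back to August 31, 2033 -> 10 left
August 2033: 31 - 10 = 21 -> lands on August 21

Result: 2033-08-21
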